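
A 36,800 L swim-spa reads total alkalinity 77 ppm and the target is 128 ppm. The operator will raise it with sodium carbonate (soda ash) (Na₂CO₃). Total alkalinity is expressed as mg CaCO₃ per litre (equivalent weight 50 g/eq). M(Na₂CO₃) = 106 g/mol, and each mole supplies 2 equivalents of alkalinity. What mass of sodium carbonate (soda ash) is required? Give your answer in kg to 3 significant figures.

Alkalinity to add: (128 − 77) = 51 mg/L as CaCO₃ × 36,800 L = 1877 g as CaCO₃.
Equivalents: 1877 g ÷ 50 g/eq = 37.54 eq.
Each mole of Na₂CO₃ supplies 2 eq, so 37.54 / 2 = 18.77 mol.
Mass: 18.77 mol × 106 g/mol = 1989 g.

1.99 kg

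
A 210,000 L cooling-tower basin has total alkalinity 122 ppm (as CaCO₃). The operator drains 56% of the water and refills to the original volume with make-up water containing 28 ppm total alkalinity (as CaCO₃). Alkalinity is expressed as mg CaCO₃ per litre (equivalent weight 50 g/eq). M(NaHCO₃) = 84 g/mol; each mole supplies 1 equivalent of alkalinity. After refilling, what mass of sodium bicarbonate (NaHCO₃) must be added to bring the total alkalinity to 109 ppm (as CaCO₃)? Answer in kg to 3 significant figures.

14.0 kg

After draining 56% and refilling: 122 × 0.44 + 28 × 0.56 = 69.36 ppm.
Deficit to target: 109 − 69.36 = 39.64 mg/L.
As CaCO₃: 39.64 mg/L × 210,000 L = 8324 g; ÷ 50 g/eq ÷ 1 = 166.5 mol NaHCO₃.
Mass: 166.5 × 84 = 13,980 g.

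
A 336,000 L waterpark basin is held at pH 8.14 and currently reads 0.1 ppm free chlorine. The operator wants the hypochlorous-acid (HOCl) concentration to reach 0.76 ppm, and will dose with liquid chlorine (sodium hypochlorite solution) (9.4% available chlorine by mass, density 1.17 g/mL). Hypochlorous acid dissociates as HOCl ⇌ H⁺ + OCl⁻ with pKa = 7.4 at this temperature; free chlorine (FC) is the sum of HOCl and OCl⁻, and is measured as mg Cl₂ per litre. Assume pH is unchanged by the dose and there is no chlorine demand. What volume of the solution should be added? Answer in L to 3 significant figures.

14.8 L

[OCl⁻]/[HOCl] = 10^(pH − pKa) = 10^(8.14 − 7.4) = 5.495; fraction as HOCl = 1/(1 + 5.495) = 0.154.
Free chlorine required for 0.76 ppm HOCl: 0.76 / 0.154 = 4.937 ppm.
FC to add: 4.937 − 0.1 = 4.837 mg/L as Cl₂.
Cl₂ equivalent: 4.837 mg/L × 336,000 L = 1625 g.
Product at 9.4% available Cl: 1625 / 0.094 = 17,290 g.
Volume: 17,290 g ÷ 1.17 g/mL = 14,780 mL.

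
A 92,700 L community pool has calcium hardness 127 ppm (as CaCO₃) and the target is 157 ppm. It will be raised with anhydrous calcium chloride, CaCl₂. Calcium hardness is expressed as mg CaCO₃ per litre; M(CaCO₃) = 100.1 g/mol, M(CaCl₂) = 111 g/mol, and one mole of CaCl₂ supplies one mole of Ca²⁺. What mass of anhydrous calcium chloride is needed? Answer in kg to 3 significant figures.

Hardness to add: (157 − 127) = 30 mg/L as CaCO₃ × 92,700 L = 2781 g as CaCO₃.
Moles of Ca²⁺ (1 mol Ca²⁺ ≡ 1 mol CaCO₃): 2781 / 100.1 g/mol = 27.78 mol.
Mass of CaCl₂: 27.78 × 111 = 3084 g.

3.08 kg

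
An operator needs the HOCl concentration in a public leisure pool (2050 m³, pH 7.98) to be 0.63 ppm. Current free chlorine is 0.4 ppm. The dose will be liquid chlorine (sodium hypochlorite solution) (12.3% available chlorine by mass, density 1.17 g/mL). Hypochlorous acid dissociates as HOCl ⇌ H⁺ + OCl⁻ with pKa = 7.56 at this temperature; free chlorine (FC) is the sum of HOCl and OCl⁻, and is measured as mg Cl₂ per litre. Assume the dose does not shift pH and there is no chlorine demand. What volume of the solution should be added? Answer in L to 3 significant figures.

Volume: 2050 m³ = 2,050,000 L.
[OCl⁻]/[HOCl] = 10^(pH − pKa) = 10^(7.98 − 7.56) = 2.63; fraction as HOCl = 1/(1 + 2.63) = 0.2755.
Free chlorine required for 0.63 ppm HOCl: 0.63 / 0.2755 = 2.287 ppm.
FC to add: 2.287 − 0.4 = 1.887 mg/L as Cl₂.
Cl₂ equivalent: 1.887 mg/L × 2,050,000 L = 3868 g.
Product at 12.3% available Cl: 3868 / 0.123 = 31,450 g.
Volume: 31,450 g ÷ 1.17 g/mL = 26,880 mL.

26.9 L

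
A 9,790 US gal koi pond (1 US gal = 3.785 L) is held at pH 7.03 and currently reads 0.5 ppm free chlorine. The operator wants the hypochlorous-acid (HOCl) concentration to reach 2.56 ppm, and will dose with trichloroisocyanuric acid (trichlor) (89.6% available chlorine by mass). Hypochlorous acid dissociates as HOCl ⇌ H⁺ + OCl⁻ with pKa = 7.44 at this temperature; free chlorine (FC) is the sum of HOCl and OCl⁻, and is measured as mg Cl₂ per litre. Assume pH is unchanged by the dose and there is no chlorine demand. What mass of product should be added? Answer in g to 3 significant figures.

126 g

Volume: 9,790 US gal × 3.785 L/gal = 37,055 L.
[OCl⁻]/[HOCl] = 10^(pH − pKa) = 10^(7.03 − 7.44) = 0.389; fraction as HOCl = 1/(1 + 0.389) = 0.7199.
Free chlorine required for 2.56 ppm HOCl: 2.56 / 0.7199 = 3.556 ppm.
FC to add: 3.556 − 0.5 = 3.056 mg/L as Cl₂.
Cl₂ equivalent: 3.056 mg/L × 37,055 L = 113.2 g.
Product at 89.6% available Cl: 113.2 / 0.896 = 126.4 g.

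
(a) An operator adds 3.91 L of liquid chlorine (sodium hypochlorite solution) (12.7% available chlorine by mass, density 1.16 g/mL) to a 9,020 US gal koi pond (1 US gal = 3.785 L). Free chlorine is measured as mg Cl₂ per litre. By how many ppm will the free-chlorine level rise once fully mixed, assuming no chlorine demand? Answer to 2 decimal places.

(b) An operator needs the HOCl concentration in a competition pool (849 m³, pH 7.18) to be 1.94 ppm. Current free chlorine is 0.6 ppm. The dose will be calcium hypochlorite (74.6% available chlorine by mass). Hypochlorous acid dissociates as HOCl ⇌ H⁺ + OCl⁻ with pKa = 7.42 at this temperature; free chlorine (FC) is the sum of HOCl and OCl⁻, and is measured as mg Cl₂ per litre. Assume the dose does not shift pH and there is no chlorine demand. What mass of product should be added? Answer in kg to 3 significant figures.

(a) Volume: 9,020 US gal × 3.785 L/gal = 34,141 L.
(a) Mass of solution: 3.91 L × 1000 mL/L × 1.16 g/mL = 4536 g.
(a) Available chlorine delivered: 4536 g × 0.127 = 576 g as Cl₂.
(a) Concentration rise: 576 g / 34,141 L = 16.87 mg/L = 16.87 ppm.

(b) Volume: 849 m³ = 849,000 L.
(b) [OCl⁻]/[HOCl] = 10^(pH − pKa) = 10^(7.18 − 7.42) = 0.5754; fraction as HOCl = 1/(1 + 0.5754) = 0.6347.
(b) Free chlorine required for 1.94 ppm HOCl: 1.94 / 0.6347 = 3.056 ppm.
(b) FC to add: 3.056 − 0.6 = 2.456 mg/L as Cl₂.
(b) Cl₂ equivalent: 2.456 mg/L × 849,000 L = 2085 g.
(b) Product at 74.6% available Cl: 2085 / 0.746 = 2796 g.

(a) 16.87 ppm; (b) 2.80 kg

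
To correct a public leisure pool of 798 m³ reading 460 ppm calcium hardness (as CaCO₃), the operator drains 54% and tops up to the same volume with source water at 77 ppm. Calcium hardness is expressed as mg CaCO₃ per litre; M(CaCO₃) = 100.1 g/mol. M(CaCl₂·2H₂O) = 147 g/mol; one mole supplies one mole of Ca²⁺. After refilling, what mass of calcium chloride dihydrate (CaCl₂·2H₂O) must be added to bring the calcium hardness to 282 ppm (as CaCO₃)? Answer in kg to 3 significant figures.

33.8 kg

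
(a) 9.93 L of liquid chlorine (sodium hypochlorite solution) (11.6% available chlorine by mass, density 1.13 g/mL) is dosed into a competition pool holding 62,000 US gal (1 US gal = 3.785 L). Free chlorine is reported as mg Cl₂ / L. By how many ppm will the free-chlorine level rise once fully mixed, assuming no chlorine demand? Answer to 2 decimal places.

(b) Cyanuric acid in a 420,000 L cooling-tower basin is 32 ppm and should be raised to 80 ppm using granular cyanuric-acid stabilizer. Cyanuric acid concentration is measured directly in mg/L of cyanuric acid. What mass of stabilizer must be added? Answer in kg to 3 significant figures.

(a) 5.55 ppm; (b) 20.2 kg

(a) Volume: 62,000 US gal × 3.785 L/gal = 234,670 L.
(a) Mass of solution: 9.93 L × 1000 mL/L × 1.13 g/mL = 11,220 g.
(a) Available chlorine delivered: 11,220 g × 0.116 = 1302 g as Cl₂.
(a) Concentration rise: 1302 g / 234,670 L = 5.547 mg/L = 5.55 ppm.

(b) CYA to add: (80 − 32) = 48 mg/L × 420,000 L = 20,160 g cyanuric acid.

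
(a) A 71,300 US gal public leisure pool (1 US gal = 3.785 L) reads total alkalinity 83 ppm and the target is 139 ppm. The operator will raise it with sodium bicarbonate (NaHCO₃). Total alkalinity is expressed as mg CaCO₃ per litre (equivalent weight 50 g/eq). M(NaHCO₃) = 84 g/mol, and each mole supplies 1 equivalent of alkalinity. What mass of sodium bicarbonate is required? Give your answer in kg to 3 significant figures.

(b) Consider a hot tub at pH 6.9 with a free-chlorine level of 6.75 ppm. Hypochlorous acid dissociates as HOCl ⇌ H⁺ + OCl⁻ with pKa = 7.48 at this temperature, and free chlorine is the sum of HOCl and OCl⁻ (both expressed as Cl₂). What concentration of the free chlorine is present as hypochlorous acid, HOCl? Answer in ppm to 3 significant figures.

(a) Volume: 71,300 US gal × 3.785 L/gal = 269,870 L.
(a) Alkalinity to add: (139 − 83) = 56 mg/L as CaCO₃ × 269,870 L = 15,110 g as CaCO₃.
(a) Equivalents: 15,110 g ÷ 50 g/eq = 302.3 eq.
(a) NaHCO₃ supplies 1 eq per mole → 302.3 mol.
(a) Mass: 302.3 mol × 84 g/mol = 25,390 g.

(b) [OCl⁻]/[HOCl] = 10^(pH − pKa) = 10^(6.9 − 7.48) = 10^-0.58 = 0.263.
(b) Fraction as HOCl = 1 / (1 + 0.263) = 0.7917.
(b) HOCl = 0.7917 × 6.75 ppm = 5.344 ppm.

(a) 25.4 kg; (b) 5.34 ppm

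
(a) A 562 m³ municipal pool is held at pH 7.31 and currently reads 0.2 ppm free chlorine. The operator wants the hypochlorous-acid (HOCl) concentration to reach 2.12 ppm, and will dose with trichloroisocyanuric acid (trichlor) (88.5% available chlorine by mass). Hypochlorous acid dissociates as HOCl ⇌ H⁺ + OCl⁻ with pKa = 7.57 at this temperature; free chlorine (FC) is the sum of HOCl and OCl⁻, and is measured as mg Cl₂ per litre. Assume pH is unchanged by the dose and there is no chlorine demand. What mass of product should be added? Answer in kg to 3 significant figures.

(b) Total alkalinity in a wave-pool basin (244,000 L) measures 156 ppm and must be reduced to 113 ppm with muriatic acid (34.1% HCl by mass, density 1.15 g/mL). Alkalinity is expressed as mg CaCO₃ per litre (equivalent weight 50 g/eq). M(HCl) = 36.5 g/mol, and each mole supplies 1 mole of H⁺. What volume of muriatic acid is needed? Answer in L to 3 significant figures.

(a) Volume: 562 m³ = 562,000 L.
(a) [OCl⁻]/[HOCl] = 10^(pH − pKa) = 10^(7.31 − 7.57) = 0.5495; fraction as HOCl = 1/(1 + 0.5495) = 0.6454.
(a) Free chlorine required for 2.12 ppm HOCl: 2.12 / 0.6454 = 3.285 ppm.
(a) FC to add: 3.285 − 0.2 = 3.085 mg/L as Cl₂.
(a) Cl₂ equivalent: 3.085 mg/L × 562,000 L = 1734 g.
(a) Product at 88.5% available Cl: 1734 / 0.885 = 1959 g.

(b) Alkalinity to neutralize: (156 − 113) = 43 mg/L as CaCO₃ × 244,000 L = 10,490 g as CaCO₃.
(b) Equivalents of H⁺ required: 10,490 ÷ 50 g/eq = 209.8 eq = 209.8 mol HCl.
(b) Mass of HCl: 209.8 × 36.5 = 7659 g.
(b) Mass of 34.1% solution: 7659 / 0.341 = 22,460 g.
(b) Volume: 22,460 g ÷ 1.15 g/mL = 19,530 mL.

(a) 1.96 kg; (b) 19.5 L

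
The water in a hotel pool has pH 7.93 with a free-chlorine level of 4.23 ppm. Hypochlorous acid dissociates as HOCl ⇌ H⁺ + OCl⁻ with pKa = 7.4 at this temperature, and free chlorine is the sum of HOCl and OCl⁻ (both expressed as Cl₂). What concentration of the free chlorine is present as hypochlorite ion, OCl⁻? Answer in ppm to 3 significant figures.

3.27 ppm

[OCl⁻]/[HOCl] = 10^(pH − pKa) = 10^(7.93 − 7.4) = 10^0.53 = 3.388.
Fraction as HOCl = 1 / (1 + 3.388) = 0.2279.
OCl⁻ = (1 − 0.2279) × 4.23 ppm = 3.266 ppm.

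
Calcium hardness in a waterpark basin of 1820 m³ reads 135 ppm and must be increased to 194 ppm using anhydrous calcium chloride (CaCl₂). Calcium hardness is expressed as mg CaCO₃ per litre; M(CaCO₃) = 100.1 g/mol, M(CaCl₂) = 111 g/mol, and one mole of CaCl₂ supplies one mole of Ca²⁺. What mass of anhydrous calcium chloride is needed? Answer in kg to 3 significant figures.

119 kg

Volume: 1820 m³ = 1,820,000 L.
Hardness to add: (194 − 135) = 59 mg/L as CaCO₃ × 1,820,000 L = 107,400 g as CaCO₃.
Moles of Ca²⁺ (1 mol Ca²⁺ ≡ 1 mol CaCO₃): 107,400 / 100.1 g/mol = 1073 mol.
Mass of CaCl₂: 1073 × 111 = 119,100 g.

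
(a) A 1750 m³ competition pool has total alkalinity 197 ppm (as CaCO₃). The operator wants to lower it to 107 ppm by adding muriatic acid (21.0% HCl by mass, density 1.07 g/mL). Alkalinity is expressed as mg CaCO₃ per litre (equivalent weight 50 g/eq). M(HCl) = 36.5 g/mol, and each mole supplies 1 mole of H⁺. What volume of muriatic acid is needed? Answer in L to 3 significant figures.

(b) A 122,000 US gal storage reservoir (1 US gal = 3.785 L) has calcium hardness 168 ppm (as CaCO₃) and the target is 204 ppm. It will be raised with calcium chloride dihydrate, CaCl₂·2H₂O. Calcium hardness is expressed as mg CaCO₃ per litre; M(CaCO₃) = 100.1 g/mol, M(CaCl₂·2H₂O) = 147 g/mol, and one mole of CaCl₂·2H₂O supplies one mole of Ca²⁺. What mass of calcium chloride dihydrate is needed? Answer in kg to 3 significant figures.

(a) Volume: 1750 m³ = 1,750,000 L.
(a) Alkalinity to neutralize: (197 − 107) = 90 mg/L as CaCO₃ × 1,750,000 L = 157,500 g as CaCO₃.
(a) Equivalents of H⁺ required: 157,500 ÷ 50 g/eq = 3150 eq = 3150 mol HCl.
(a) Mass of HCl: 3150 × 36.5 = 115,000 g.
(a) Mass of 21.0% solution: 115,000 / 0.21 = 547,500 g.
(a) Volume: 547,500 g ÷ 1.07 g/mL = 511,700 mL.

(b) Volume: 122,000 US gal × 3.785 L/gal = 461,770 L.
(b) Hardness to add: (204 − 168) = 36 mg/L as CaCO₃ × 461,770 L = 16,620 g as CaCO₃.
(b) Moles of Ca²⁺ (1 mol Ca²⁺ ≡ 1 mol CaCO₃): 16,620 / 100.1 g/mol = 166.1 mol.
(b) Mass of CaCl₂·2H₂O: 166.1 × 147 = 24,410 g.

(a) 512 L; (b) 24.4 kg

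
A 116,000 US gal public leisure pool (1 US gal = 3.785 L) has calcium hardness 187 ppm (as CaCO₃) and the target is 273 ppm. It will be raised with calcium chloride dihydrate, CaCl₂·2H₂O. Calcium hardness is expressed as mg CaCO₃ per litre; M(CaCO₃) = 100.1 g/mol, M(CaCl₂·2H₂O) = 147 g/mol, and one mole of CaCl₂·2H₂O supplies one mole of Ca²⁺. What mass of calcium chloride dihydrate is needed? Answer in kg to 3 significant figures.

55.5 kg

Volume: 116,000 US gal × 3.785 L/gal = 439,060 L.
Hardness to add: (273 − 187) = 86 mg/L as CaCO₃ × 439,060 L = 37,760 g as CaCO₃.
Moles of Ca²⁺ (1 mol Ca²⁺ ≡ 1 mol CaCO₃): 37,760 / 100.1 g/mol = 377.2 mol.
Mass of CaCl₂·2H₂O: 377.2 × 147 = 55,450 g.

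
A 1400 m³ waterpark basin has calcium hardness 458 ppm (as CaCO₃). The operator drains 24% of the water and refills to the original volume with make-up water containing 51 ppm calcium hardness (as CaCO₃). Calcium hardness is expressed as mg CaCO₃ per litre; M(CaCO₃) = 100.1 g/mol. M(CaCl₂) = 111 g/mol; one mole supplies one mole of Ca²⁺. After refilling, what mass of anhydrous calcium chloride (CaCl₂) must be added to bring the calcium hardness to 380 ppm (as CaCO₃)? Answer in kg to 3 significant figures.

30.6 kg

Volume: 1400 m³ = 1,400,000 L.
After draining 24% and refilling: 458 × 0.76 + 51 × 0.24 = 360.32 ppm.
Deficit to target: 380 − 360.32 = 19.68 mg/L.
As CaCO₃: 19.68 mg/L × 1,400,000 L = 27,550 g; ÷ 100.1 = 275.2 mol Ca²⁺.
Mass: 275.2 × 111 = 30,550 g.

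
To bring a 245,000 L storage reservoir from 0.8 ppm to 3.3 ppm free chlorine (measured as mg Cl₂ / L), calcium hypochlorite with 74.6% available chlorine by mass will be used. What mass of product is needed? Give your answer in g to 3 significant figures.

Chlorine deficit: 3.3 − 0.8 = 2.5 ppm = 2.5 mg/L as Cl₂.
Cl₂ equivalent needed: 2.5 mg/L × 245,000 L = 612,500 mg = 612.5 g.
Product at 74.6% available chlorine: 612.5 / 0.746 = 821 g.

821 g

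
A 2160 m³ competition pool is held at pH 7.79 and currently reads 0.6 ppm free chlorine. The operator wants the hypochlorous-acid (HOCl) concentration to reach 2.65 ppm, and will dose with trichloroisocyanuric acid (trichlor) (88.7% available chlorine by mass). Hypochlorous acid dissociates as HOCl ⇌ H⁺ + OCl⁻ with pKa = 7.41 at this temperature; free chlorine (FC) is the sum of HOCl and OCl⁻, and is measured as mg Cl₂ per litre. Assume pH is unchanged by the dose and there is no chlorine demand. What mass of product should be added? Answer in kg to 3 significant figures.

Volume: 2160 m³ = 2,160,000 L.
[OCl⁻]/[HOCl] = 10^(pH − pKa) = 10^(7.79 − 7.41) = 2.399; fraction as HOCl = 1/(1 + 2.399) = 0.2942.
Free chlorine required for 2.65 ppm HOCl: 2.65 / 0.2942 = 9.007 ppm.
FC to add: 9.007 − 0.6 = 8.407 mg/L as Cl₂.
Cl₂ equivalent: 8.407 mg/L × 2,160,000 L = 18,160 g.
Product at 88.7% available Cl: 18,160 / 0.887 = 20,470 g.

20.5 kg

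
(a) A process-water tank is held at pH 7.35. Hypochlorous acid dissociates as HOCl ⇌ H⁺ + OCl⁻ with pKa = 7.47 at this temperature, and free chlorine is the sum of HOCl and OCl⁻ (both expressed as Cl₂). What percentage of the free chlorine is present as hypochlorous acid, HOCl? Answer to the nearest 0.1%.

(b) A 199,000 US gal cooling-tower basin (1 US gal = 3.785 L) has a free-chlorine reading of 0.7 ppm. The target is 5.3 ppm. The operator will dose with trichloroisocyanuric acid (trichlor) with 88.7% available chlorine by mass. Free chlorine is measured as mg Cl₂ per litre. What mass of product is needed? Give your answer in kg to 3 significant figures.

(a) 56.9%; (b) 3.91 kg

(a) [OCl⁻]/[HOCl] = 10^(pH − pKa) = 10^(7.35 − 7.47) = 10^-0.12 = 0.7586.
(a) Fraction as HOCl = 1 / (1 + 0.7586) = 0.5686.

(b) Volume: 199,000 US gal × 3.785 L/gal = 753,215 L.
(b) Chlorine deficit: 5.3 − 0.7 = 4.6 ppm = 4.6 mg/L as Cl₂.
(b) Cl₂ equivalent needed: 4.6 mg/L × 753,215 L = 3,465,000 mg = 3465 g.
(b) Product at 88.7% available chlorine: 3465 / 0.887 = 3906 g.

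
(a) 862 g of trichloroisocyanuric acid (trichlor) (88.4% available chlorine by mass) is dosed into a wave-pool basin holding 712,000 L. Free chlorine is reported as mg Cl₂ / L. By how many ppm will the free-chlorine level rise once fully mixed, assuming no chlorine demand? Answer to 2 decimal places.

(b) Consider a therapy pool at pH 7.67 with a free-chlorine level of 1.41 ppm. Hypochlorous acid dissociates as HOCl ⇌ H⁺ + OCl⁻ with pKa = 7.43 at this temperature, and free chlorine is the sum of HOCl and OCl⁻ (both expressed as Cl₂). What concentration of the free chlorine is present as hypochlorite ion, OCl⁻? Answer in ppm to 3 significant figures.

(a) 1.07 ppm; (b) 0.895 ppm

(a) Available chlorine delivered: 862 g × 0.884 = 762 g as Cl₂.
(a) Concentration rise: 762 g / 712,000 L = 1.07 mg/L = 1.07 ppm.

(b) [OCl⁻]/[HOCl] = 10^(pH − pKa) = 10^(7.67 − 7.43) = 10^0.24 = 1.738.
(b) Fraction as HOCl = 1 / (1 + 1.738) = 0.3653.
(b) OCl⁻ = (1 − 0.3653) × 1.41 ppm = 0.895 ppm.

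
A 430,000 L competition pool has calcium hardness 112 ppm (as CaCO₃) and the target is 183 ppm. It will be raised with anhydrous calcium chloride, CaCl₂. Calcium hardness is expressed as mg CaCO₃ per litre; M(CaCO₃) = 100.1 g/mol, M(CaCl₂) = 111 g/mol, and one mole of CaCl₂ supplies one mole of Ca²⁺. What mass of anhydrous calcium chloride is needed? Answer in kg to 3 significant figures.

33.9 kg

Hardness to add: (183 − 112) = 71 mg/L as CaCO₃ × 430,000 L = 30,530 g as CaCO₃.
Moles of Ca²⁺ (1 mol Ca²⁺ ≡ 1 mol CaCO₃): 30,530 / 100.1 g/mol = 305 mol.
Mass of CaCl₂: 305 × 111 = 33,850 g.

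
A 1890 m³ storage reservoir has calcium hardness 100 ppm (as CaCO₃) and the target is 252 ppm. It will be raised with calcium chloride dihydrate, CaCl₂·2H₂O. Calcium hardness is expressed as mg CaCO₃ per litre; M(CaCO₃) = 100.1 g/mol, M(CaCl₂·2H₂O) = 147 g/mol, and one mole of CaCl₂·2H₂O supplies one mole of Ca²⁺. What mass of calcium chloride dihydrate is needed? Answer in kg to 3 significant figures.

Volume: 1890 m³ = 1,890,000 L.
Hardness to add: (252 − 100) = 152 mg/L as CaCO₃ × 1,890,000 L = 287,300 g as CaCO₃.
Moles of Ca²⁺ (1 mol Ca²⁺ ≡ 1 mol CaCO₃): 287,300 / 100.1 g/mol = 2870 mol.
Mass of CaCl₂·2H₂O: 2870 × 147 = 421,900 g.

422 kg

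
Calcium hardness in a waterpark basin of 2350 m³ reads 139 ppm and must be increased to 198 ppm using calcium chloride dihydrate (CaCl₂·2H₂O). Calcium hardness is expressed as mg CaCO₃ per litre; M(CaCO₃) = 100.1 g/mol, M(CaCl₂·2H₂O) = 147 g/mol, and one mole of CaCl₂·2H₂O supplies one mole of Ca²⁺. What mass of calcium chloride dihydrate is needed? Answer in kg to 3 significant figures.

Volume: 2350 m³ = 2,350,000 L.
Hardness to add: (198 − 139) = 59 mg/L as CaCO₃ × 2,350,000 L = 138,600 g as CaCO₃.
Moles of Ca²⁺ (1 mol Ca²⁺ ≡ 1 mol CaCO₃): 138,600 / 100.1 g/mol = 1385 mol.
Mass of CaCl₂·2H₂O: 1385 × 147 = 203,600 g.

204 kg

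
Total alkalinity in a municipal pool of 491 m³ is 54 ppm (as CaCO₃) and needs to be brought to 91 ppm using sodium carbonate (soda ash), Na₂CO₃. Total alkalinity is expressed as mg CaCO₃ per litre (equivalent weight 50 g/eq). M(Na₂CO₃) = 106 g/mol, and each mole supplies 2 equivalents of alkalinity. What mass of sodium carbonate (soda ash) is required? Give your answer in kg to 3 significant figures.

19.3 kg

Volume: 491 m³ = 491,000 L.
Alkalinity to add: (91 − 54) = 37 mg/L as CaCO₃ × 491,000 L = 18,170 g as CaCO₃.
Equivalents: 18,170 g ÷ 50 g/eq = 363.3 eq.
Each mole of Na₂CO₃ supplies 2 eq, so 363.3 / 2 = 181.7 mol.
Mass: 181.7 mol × 106 g/mol = 19,260 g.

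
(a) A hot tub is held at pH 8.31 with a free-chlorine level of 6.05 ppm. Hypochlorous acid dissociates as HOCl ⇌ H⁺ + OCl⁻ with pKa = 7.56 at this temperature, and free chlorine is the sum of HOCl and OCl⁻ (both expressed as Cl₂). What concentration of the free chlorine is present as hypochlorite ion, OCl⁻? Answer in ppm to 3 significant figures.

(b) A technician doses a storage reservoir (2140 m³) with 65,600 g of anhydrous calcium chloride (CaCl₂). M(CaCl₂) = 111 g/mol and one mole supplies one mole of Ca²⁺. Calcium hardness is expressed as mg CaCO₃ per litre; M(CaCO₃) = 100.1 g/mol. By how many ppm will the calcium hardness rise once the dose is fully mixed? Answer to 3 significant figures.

(a) [OCl⁻]/[HOCl] = 10^(pH − pKa) = 10^(8.31 − 7.56) = 10^0.75 = 5.623.
(a) Fraction as HOCl = 1 / (1 + 5.623) = 0.151.
(a) OCl⁻ = (1 − 0.151) × 6.05 ppm = 5.137 ppm.

(b) Volume: 2140 m³ = 2,140,000 L.
(b) Moles of Ca²⁺: 65,600 g ÷ 111 g/mol = 591 mol.
(b) As CaCO₃: 591 mol × 100.1 g/mol = 59,160 g.
(b) Rise: 59,160 g / 2,140,000 L × 1000 = 27.64 mg/L.

(a) 5.14 ppm; (b) 27.6 ppm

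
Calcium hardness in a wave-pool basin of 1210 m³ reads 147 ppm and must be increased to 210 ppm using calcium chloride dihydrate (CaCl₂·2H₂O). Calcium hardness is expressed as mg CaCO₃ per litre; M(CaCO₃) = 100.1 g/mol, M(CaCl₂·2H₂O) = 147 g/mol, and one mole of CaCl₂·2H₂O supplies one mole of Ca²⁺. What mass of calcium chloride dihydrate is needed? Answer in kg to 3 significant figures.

112 kg

Volume: 1210 m³ = 1,210,000 L.
Hardness to add: (210 − 147) = 63 mg/L as CaCO₃ × 1,210,000 L = 76,230 g as CaCO₃.
Moles of Ca²⁺ (1 mol Ca²⁺ ≡ 1 mol CaCO₃): 76,230 / 100.1 g/mol = 761.5 mol.
Mass of CaCl₂·2H₂O: 761.5 × 147 = 111,900 g.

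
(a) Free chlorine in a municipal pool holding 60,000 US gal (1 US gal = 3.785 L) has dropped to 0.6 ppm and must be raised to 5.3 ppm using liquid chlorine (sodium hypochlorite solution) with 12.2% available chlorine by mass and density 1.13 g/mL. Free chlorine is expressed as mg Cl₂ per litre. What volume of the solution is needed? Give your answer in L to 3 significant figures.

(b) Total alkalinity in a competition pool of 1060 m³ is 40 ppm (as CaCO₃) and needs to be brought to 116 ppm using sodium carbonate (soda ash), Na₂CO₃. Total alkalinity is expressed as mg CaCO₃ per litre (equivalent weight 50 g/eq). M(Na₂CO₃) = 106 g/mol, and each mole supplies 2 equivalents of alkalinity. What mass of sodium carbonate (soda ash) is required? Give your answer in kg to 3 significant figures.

(a) Volume: 60,000 US gal × 3.785 L/gal = 227,100 L.
(a) Chlorine deficit: 5.3 − 0.6 = 4.7 ppm = 4.7 mg/L as Cl₂.
(a) Cl₂ equivalent needed: 4.7 mg/L × 227,100 L = 1,067,000 mg = 1067 g.
(a) Product at 12.2% available chlorine: 1067 / 0.122 = 8749 g.
(a) Volume at density 1.13 g/mL: 8749 g ÷ 1.13 g/mL = 7742 mL.

(b) Volume: 1060 m³ = 1,060,000 L.
(b) Alkalinity to add: (116 − 40) = 76 mg/L as CaCO₃ × 1,060,000 L = 80,560 g as CaCO₃.
(b) Equivalents: 80,560 g ÷ 50 g/eq = 1611 eq.
(b) Each mole of Na₂CO₃ supplies 2 eq, so 1611 / 2 = 805.6 mol.
(b) Mass: 805.6 mol × 106 g/mol = 85,390 g.

(a) 7.74 L; (b) 85.4 kg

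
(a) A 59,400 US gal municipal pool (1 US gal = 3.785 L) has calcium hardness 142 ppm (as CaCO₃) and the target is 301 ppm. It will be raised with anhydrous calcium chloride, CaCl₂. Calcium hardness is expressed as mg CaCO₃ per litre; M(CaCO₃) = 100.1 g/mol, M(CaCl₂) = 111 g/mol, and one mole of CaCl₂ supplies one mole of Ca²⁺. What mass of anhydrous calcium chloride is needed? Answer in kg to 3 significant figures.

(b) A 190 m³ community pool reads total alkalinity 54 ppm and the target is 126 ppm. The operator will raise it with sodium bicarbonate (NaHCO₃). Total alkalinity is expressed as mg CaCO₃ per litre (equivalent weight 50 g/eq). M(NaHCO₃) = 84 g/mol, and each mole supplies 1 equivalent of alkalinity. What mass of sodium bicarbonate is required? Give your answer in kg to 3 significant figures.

(a) Volume: 59,400 US gal × 3.785 L/gal = 224,829 L.
(a) Hardness to add: (301 − 142) = 159 mg/L as CaCO₃ × 224,829 L = 35,750 g as CaCO₃.
(a) Moles of Ca²⁺ (1 mol Ca²⁺ ≡ 1 mol CaCO₃): 35,750 / 100.1 g/mol = 357.1 mol.
(a) Mass of CaCl₂: 357.1 × 111 = 39,640 g.

(b) Volume: 190 m³ = 190,000 L.
(b) Alkalinity to add: (126 − 54) = 72 mg/L as CaCO₃ × 190,000 L = 13,680 g as CaCO₃.
(b) Equivalents: 13,680 g ÷ 50 g/eq = 273.6 eq.
(b) NaHCO₃ supplies 1 eq per mole → 273.6 mol.
(b) Mass: 273.6 mol × 84 g/mol = 22,980 g.

(a) 39.6 kg; (b) 23.0 kg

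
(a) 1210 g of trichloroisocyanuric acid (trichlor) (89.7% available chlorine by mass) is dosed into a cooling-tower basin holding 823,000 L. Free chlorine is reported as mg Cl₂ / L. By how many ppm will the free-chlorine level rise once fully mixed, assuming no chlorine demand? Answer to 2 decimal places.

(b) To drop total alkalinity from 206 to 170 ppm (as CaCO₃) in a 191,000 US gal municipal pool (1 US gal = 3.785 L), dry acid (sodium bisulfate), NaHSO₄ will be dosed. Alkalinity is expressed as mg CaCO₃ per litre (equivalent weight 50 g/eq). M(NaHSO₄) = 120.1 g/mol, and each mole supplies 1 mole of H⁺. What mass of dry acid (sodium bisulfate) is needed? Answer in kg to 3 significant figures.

(a) Available chlorine delivered: 1210 g × 0.897 = 1085 g as Cl₂.
(a) Concentration rise: 1085 g / 823,000 L = 1.319 mg/L = 1.32 ppm.

(b) Volume: 191,000 US gal × 3.785 L/gal = 722,935 L.
(b) Alkalinity to neutralize: (206 − 170) = 36 mg/L as CaCO₃ × 722,935 L = 26,030 g as CaCO₃.
(b) Equivalents of H⁺ required: 26,030 ÷ 50 g/eq = 520.5 eq = 520.5 mol NaHSO₄.
(b) Mass of NaHSO₄: 520.5 × 120.1 = 62,510 g.

(a) 1.32 ppm; (b) 62.5 kg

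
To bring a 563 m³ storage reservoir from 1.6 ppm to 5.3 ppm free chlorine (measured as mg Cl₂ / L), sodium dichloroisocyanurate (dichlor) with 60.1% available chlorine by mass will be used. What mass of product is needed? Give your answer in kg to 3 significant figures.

Volume: 563 m³ = 563,000 L.
Chlorine deficit: 5.3 − 1.6 = 3.7 ppm = 3.7 mg/L as Cl₂.
Cl₂ equivalent needed: 3.7 mg/L × 563,000 L = 2,083,000 mg = 2083 g.
Product at 60.1% available chlorine: 2083 / 0.601 = 3466 g.

3.47 kg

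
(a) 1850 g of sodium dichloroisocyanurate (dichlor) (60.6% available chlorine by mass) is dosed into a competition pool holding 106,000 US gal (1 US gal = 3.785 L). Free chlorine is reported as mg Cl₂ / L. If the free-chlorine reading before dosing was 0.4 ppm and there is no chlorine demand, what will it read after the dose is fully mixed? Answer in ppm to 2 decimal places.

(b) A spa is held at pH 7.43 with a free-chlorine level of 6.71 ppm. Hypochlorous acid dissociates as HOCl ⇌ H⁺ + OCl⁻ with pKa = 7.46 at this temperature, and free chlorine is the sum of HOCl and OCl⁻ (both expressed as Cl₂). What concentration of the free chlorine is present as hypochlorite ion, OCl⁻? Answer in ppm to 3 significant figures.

(a) Volume: 106,000 US gal × 3.785 L/gal = 401,210 L.
(a) Available chlorine delivered: 1850 g × 0.606 = 1121 g as Cl₂.
(a) Concentration rise: 1121 g / 401,210 L = 2.794 mg/L = 2.79 ppm.
(a) Final FC: 0.4 + 2.79 = 3.19 ppm.

(b) [OCl⁻]/[HOCl] = 10^(pH − pKa) = 10^(7.43 − 7.46) = 10^-0.03 = 0.9333.
(b) Fraction as HOCl = 1 / (1 + 0.9333) = 0.5173.
(b) OCl⁻ = (1 − 0.5173) × 6.71 ppm = 3.239 ppm.

(a) 3.19 ppm; (b) 3.24 ppm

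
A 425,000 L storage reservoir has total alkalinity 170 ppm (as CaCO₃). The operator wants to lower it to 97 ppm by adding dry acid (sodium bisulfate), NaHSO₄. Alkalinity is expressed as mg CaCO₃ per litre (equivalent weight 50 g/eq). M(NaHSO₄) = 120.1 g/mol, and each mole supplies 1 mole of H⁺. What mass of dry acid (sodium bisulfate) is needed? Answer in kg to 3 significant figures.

74.5 kg

Alkalinity to neutralize: (170 − 97) = 73 mg/L as CaCO₃ × 425,000 L = 31,020 g as CaCO₃.
Equivalents of H⁺ required: 31,020 ÷ 50 g/eq = 620.5 eq = 620.5 mol NaHSO₄.
Mass of NaHSO₄: 620.5 × 120.1 = 74,520 g.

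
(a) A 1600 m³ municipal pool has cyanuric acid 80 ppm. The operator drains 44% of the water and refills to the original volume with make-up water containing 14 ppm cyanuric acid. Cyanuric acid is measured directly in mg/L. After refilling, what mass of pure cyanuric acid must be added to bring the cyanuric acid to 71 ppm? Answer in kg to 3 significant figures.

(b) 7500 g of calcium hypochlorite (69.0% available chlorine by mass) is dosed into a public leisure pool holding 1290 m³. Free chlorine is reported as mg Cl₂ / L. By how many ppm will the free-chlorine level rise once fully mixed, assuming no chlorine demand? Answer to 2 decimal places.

(a) 32.1 kg; (b) 4.01 ppm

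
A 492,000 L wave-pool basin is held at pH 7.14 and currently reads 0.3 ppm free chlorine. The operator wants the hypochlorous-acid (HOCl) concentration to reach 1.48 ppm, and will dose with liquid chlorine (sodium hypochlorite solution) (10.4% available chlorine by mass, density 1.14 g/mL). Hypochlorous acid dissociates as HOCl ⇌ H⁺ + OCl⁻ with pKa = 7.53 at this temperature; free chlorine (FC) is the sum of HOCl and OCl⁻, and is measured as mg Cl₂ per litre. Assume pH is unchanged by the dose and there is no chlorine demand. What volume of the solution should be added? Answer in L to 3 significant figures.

[OCl⁻]/[HOCl] = 10^(pH − pKa) = 10^(7.14 − 7.53) = 0.4074; fraction as HOCl = 1/(1 + 0.4074) = 0.7105.
Free chlorine required for 1.48 ppm HOCl: 1.48 / 0.7105 = 2.083 ppm.
FC to add: 2.083 − 0.3 = 1.783 mg/L as Cl₂.
Cl₂ equivalent: 1.783 mg/L × 492,000 L = 877.2 g.
Product at 10.4% available Cl: 877.2 / 0.104 = 8435 g.
Volume: 8435 g ÷ 1.14 g/mL = 7399 mL.

7.40 L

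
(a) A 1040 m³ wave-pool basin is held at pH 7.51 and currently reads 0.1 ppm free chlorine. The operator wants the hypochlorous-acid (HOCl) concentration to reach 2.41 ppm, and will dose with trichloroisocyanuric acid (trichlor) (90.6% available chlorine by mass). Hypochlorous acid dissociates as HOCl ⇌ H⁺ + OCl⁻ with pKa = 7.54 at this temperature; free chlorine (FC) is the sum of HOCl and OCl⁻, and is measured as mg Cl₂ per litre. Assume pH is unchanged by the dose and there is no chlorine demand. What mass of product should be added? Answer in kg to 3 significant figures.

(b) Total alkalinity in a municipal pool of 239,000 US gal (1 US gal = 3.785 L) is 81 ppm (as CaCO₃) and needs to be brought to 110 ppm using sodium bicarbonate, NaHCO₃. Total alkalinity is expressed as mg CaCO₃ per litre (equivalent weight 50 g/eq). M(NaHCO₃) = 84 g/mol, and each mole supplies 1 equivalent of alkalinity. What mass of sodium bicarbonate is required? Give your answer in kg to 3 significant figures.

(a) Volume: 1040 m³ = 1,040,000 L.
(a) [OCl⁻]/[HOCl] = 10^(pH − pKa) = 10^(7.51 − 7.54) = 0.9333; fraction as HOCl = 1/(1 + 0.9333) = 0.5173.
(a) Free chlorine required for 2.41 ppm HOCl: 2.41 / 0.5173 = 4.659 ppm.
(a) FC to add: 4.659 − 0.1 = 4.559 mg/L as Cl₂.
(a) Cl₂ equivalent: 4.559 mg/L × 1,040,000 L = 4742 g.
(a) Product at 90.6% available Cl: 4742 / 0.906 = 5233 g.

(b) Volume: 239,000 US gal × 3.785 L/gal = 904,615 L.
(b) Alkalinity to add: (110 − 81) = 29 mg/L as CaCO₃ × 904,615 L = 26,230 g as CaCO₃.
(b) Equivalents: 26,230 g ÷ 50 g/eq = 524.7 eq.
(b) NaHCO₃ supplies 1 eq per mole → 524.7 mol.
(b) Mass: 524.7 mol × 84 g/mol = 44,070 g.

(a) 5.23 kg; (b) 44.1 kg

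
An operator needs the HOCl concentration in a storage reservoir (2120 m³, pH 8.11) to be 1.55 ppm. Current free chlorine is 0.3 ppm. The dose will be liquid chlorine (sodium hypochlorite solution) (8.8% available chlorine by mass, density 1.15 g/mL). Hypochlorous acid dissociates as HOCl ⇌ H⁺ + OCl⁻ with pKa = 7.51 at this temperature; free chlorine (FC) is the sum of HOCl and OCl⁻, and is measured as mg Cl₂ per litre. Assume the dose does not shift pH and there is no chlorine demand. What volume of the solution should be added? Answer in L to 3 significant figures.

Volume: 2120 m³ = 2,120,000 L.
[OCl⁻]/[HOCl] = 10^(pH − pKa) = 10^(8.11 − 7.51) = 3.981; fraction as HOCl = 1/(1 + 3.981) = 0.2008.
Free chlorine required for 1.55 ppm HOCl: 1.55 / 0.2008 = 7.721 ppm.
FC to add: 7.721 − 0.3 = 7.421 mg/L as Cl₂.
Cl₂ equivalent: 7.421 mg/L × 2,120,000 L = 15,730 g.
Product at 8.8% available Cl: 15,730 / 0.088 = 178,800 g.
Volume: 178,800 g ÷ 1.15 g/mL = 155,500 mL.

155 L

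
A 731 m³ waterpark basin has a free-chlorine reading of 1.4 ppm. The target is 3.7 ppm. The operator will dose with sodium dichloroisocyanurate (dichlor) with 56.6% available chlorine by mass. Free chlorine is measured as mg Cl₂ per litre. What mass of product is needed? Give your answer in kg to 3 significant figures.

Volume: 731 m³ = 731,000 L.
Chlorine deficit: 3.7 − 1.4 = 2.3 ppm = 2.3 mg/L as Cl₂.
Cl₂ equivalent needed: 2.3 mg/L × 731,000 L = 1,681,000 mg = 1681 g.
Product at 56.6% available chlorine: 1681 / 0.566 = 2970 g.

2.97 kg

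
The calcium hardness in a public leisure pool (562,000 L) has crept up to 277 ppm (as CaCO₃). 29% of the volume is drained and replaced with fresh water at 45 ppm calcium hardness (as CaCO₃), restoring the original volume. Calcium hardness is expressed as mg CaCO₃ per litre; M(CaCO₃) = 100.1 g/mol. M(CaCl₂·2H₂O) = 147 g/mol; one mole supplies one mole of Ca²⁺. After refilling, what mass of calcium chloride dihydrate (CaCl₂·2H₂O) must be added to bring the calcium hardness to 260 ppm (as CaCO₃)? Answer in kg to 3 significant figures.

41.5 kg

After draining 29% and refilling: 277 × 0.71 + 45 × 0.29 = 209.72 ppm.
Deficit to target: 260 − 209.72 = 50.28 mg/L.
As CaCO₃: 50.28 mg/L × 562,000 L = 28,260 g; ÷ 100.1 = 282.3 mol Ca²⁺.
Mass: 282.3 × 147 = 41,500 g.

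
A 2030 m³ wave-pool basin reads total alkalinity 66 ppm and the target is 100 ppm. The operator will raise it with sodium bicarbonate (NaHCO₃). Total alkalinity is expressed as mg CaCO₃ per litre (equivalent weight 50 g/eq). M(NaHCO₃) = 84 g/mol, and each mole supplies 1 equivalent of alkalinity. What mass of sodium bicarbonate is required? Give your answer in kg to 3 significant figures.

116 kg

Volume: 2030 m³ = 2,030,000 L.
Alkalinity to add: (100 − 66) = 34 mg/L as CaCO₃ × 2,030,000 L = 69,020 g as CaCO₃.
Equivalents: 69,020 g ÷ 50 g/eq = 1380 eq.
NaHCO₃ supplies 1 eq per mole → 1380 mol.
Mass: 1380 mol × 84 g/mol = 116,000 g.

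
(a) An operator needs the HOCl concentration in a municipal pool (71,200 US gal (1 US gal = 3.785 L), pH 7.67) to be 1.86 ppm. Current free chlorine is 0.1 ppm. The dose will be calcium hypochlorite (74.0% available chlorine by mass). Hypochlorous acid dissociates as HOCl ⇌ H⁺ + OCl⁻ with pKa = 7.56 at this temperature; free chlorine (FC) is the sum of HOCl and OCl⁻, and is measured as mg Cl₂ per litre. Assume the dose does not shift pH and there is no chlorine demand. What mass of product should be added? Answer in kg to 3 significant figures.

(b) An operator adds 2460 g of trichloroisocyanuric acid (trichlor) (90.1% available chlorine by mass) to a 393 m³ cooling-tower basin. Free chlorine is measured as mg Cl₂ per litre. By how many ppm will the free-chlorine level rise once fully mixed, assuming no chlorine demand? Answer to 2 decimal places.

(a) Volume: 71,200 US gal × 3.785 L/gal = 269,492 L.
(a) [OCl⁻]/[HOCl] = 10^(pH − pKa) = 10^(7.67 − 7.56) = 1.288; fraction as HOCl = 1/(1 + 1.288) = 0.437.
(a) Free chlorine required for 1.86 ppm HOCl: 1.86 / 0.437 = 4.256 ppm.
(a) FC to add: 4.256 − 0.1 = 4.156 mg/L as Cl₂.
(a) Cl₂ equivalent: 4.156 mg/L × 269,492 L = 1120 g.
(a) Product at 74.0% available Cl: 1120 / 0.74 = 1514 g.

(b) Volume: 393 m³ = 393,000 L.
(b) Available chlorine delivered: 2460 g × 0.901 = 2216 g as Cl₂.
(b) Concentration rise: 2216 g / 393,000 L = 5.64 mg/L = 5.64 ppm.

(a) 1.51 kg; (b) 5.64 ppm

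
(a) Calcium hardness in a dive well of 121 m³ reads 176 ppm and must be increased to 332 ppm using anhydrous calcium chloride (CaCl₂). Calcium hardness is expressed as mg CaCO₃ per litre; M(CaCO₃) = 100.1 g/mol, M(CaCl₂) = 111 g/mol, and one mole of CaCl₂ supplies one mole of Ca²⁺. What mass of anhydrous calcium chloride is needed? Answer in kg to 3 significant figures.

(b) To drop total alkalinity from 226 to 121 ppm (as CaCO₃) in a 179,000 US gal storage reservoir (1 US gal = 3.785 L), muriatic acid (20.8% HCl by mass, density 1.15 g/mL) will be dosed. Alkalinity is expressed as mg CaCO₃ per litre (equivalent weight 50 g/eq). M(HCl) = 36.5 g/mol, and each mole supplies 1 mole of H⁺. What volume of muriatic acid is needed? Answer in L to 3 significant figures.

(a) 20.9 kg; (b) 217 L

(a) Volume: 121 m³ = 121,000 L.
(a) Hardness to add: (332 − 176) = 156 mg/L as CaCO₃ × 121,000 L = 18,880 g as CaCO₃.
(a) Moles of Ca²⁺ (1 mol Ca²⁺ ≡ 1 mol CaCO₃): 18,880 / 100.1 g/mol = 188.6 mol.
(a) Mass of CaCl₂: 188.6 × 111 = 20,930 g.

(b) Volume: 179,000 US gal × 3.785 L/gal = 677,515 L.
(b) Alkalinity to neutralize: (226 − 121) = 105 mg/L as CaCO₃ × 677,515 L = 71,140 g as CaCO₃.
(b) Equivalents of H⁺ required: 71,140 ÷ 50 g/eq = 1423 eq = 1423 mol HCl.
(b) Mass of HCl: 1423 × 36.5 = 51,930 g.
(b) Mass of 20.8% solution: 51,930 / 0.208 = 249,700 g.
(b) Volume: 249,700 g ÷ 1.15 g/mL = 217,100 mL.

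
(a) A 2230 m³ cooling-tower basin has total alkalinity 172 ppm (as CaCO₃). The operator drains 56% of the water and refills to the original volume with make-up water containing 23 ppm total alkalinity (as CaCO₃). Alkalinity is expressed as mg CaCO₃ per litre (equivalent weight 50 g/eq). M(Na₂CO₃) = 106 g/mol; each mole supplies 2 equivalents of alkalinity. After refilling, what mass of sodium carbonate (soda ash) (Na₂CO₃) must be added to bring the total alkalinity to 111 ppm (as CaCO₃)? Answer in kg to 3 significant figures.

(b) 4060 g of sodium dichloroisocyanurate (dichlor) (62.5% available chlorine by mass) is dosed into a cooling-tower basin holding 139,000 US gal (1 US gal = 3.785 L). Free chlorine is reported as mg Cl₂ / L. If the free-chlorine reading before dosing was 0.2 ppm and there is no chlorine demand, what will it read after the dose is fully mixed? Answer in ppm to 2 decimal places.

(a) 53.0 kg; (b) 5.02 ppm

(a) Volume: 2230 m³ = 2,230,000 L.
(a) After draining 56% and refilling: 172 × 0.44 + 23 × 0.56 = 88.56 ppm.
(a) Deficit to target: 111 − 88.56 = 22.44 mg/L.
(a) As CaCO₃: 22.44 mg/L × 2,230,000 L = 50,040 g; ÷ 50 g/eq ÷ 2 = 500.4 mol Na₂CO₃.
(a) Mass: 500.4 × 106 = 53,040 g.

(b) Volume: 139,000 US gal × 3.785 L/gal = 526,115 L.
(b) Available chlorine delivered: 4060 g × 0.625 = 2538 g as Cl₂.
(b) Concentration rise: 2538 g / 526,115 L = 4.823 mg/L = 4.82 ppm.
(b) Final FC: 0.2 + 4.82 = 5.02 ppm.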